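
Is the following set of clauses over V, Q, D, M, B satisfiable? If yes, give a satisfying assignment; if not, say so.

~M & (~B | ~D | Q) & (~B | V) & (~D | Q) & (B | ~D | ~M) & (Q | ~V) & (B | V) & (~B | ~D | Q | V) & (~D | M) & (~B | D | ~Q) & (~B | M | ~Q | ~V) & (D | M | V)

V: True; Q: True; D: False; M: False; B: False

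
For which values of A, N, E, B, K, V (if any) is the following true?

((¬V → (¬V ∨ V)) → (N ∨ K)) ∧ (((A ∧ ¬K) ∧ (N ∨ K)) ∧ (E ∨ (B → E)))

A=T, N=T, E=T, B=T, K=F, V=F

  (¬V → (¬V ∨ V)) → (N ∨ K) = True
    ¬V → (¬V ∨ V) = True
      ¬V = True
      ¬V ∨ V = True
        ¬V = True
    N ∨ K = True
  ((A ∧ ¬K) ∧ (N ∨ K)) ∧ (E ∨ (B → E)) = True
    (A ∧ ¬K) ∧ (N ∨ K) = True
      A ∧ ¬K = True
        ¬K = True
      N ∨ K = True
    E ∨ (B → E) = True
      B → E = True
Both conjuncts True, so the formula holds.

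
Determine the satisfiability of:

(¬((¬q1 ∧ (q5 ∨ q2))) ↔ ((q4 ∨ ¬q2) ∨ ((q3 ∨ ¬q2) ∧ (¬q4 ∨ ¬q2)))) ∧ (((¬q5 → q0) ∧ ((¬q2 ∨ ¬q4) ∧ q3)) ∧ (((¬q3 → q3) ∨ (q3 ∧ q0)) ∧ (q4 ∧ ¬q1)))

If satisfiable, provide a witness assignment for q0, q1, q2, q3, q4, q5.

q0: True, q1: False, q2: False, q3: True, q4: True, q5: False

  ¬((¬q1 ∧ (q5 ∨ q2))) ↔ ((q4 ∨ ¬q2) ∨ ((q3 ∨ ¬q2) ∧ (¬q4 ∨ ¬q2))) = True
    ¬((¬q1 ∧ (q5 ∨ q2))) = True
      ¬q1 ∧ (q5 ∨ q2) = False
        ¬q1 = True
        q5 ∨ q2 = False
    (q4 ∨ ¬q2) ∨ ((q3 ∨ ¬q2) ∧ (¬q4 ∨ ¬q2)) = True
      q4 ∨ ¬q2 = True
        ¬q2 = True
      (q3 ∨ ¬q2) ∧ (¬q4 ∨ ¬q2) = True
        q3 ∨ ¬q2 = True
          ¬q2 = True
        ¬q4 ∨ ¬q2 = True
          ¬q4 = False
          ¬q2 = True
  ((¬q5 → q0) ∧ ((¬q2 ∨ ¬q4) ∧ q3)) ∧ (((¬q3 → q3) ∨ (q3 ∧ q0)) ∧ (q4 ∧ ¬q1)) = True
    (¬q5 → q0) ∧ ((¬q2 ∨ ¬q4) ∧ q3) = True
      ¬q5 → q0 = True
        ¬q5 = True
      (¬q2 ∨ ¬q4) ∧ q3 = True
        ¬q2 ∨ ¬q4 = True
          ¬q2 = True
          ¬q4 = False
    ((¬q3 → q3) ∨ (q3 ∧ q0)) ∧ (q4 ∧ ¬q1) = True
      (¬q3 → q3) ∨ (q3 ∧ q0) = True
        ¬q3 → q3 = True
          ¬q3 = False
        q3 ∧ q0 = True
      q4 ∧ ¬q1 = True
        ¬q1 = True
Both conjuncts True, so the formula holds.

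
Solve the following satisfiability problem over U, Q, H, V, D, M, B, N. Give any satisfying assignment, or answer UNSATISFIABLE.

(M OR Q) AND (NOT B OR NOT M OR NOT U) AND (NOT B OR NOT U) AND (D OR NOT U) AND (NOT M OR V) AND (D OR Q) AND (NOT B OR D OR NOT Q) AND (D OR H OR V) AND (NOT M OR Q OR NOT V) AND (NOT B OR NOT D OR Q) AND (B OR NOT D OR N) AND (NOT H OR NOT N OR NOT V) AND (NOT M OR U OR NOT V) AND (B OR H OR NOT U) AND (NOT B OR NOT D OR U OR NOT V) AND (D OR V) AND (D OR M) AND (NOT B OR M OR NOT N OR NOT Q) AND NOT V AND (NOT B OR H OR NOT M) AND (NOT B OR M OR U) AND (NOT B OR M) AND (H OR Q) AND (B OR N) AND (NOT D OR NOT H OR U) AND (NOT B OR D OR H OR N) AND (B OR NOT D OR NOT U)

U = False, Q = True, H = False, V = False, D = True, M = False, B = False, N = True

Unit clause (NOT V) forces V = False.
In (NOT M OR V) only NOT M is left, so M = False.
In (D OR V) only D is left, so D = True.
In (NOT B OR M) only NOT B is left, so B = False.
In (B OR N) only N is left, so N = True.
In (B OR NOT D OR NOT U) only NOT U is left, so U = False.
In (M OR Q) only Q is left, so Q = True.
In (NOT D OR NOT H OR U) only NOT H is left, so H = False.
All clauses satisfied.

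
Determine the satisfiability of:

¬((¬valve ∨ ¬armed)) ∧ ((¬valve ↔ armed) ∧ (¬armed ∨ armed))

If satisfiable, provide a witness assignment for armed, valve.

Unsatisfiable

Case armed = True: the formula simplifies to ¬(¬valve) ∧ ¬valve.
  valve = True: the conjunct ¬valve is False.
  valve = False: the conjunct ¬(¬valve) becomes ¬(¬False) = False.
Case armed = False: the conjunct ¬((¬valve ∨ ¬armed)) becomes ¬((¬valve ∨ True)) = False.
Both cases fail — unsatisfiable.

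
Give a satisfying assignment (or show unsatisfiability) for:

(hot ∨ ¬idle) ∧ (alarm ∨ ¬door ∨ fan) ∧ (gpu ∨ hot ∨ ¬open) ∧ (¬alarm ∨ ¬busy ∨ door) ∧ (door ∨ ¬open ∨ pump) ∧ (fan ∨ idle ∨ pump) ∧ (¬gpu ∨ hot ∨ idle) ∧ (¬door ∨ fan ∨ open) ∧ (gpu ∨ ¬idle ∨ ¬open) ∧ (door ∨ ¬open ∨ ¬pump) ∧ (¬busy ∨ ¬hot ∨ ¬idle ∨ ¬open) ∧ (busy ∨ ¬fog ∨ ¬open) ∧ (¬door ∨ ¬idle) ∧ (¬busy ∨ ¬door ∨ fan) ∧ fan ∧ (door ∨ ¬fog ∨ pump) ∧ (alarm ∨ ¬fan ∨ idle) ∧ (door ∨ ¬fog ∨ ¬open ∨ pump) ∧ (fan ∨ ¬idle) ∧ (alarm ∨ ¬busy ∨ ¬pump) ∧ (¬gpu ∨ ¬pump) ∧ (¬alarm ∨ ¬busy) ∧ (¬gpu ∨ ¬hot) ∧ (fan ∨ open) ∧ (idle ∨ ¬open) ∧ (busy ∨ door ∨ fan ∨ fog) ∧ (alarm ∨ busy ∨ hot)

hot = False; fog = True; idle = False; door = True; alarm = True; pump = False; open = False; busy = False; fan = True; gpu = False

Unit clause (fan) forces fan = True.
Set hot = False.
  then (hot ∨ ¬idle) forces idle = False.
  then (¬gpu ∨ hot ∨ idle) forces gpu = False.
  then (alarm ∨ ¬fan ∨ idle) forces alarm = True.
  then (¬alarm ∨ ¬busy) forces busy = False.
  then (idle ∨ ¬open) forces open = False.
Set fog = True.
Set door = True.
Set pump = False.
All clauses satisfied.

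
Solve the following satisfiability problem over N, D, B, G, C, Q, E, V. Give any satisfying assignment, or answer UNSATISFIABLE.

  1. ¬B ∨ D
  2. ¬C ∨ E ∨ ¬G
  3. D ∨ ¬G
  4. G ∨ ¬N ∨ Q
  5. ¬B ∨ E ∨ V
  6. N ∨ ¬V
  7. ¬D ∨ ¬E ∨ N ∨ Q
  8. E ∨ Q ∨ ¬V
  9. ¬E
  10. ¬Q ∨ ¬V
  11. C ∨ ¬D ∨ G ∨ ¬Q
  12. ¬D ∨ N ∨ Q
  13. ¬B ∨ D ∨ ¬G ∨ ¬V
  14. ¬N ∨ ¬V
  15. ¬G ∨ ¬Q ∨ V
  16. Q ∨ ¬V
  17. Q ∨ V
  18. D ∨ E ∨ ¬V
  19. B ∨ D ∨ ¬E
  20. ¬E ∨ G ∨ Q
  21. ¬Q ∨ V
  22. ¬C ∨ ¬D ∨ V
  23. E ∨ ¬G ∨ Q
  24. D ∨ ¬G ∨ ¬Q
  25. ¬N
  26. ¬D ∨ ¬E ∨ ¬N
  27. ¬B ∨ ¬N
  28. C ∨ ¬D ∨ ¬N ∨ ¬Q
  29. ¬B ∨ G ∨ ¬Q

The formula is unsatisfiable.

Case N = True:
  Clause (¬N) is falsified — contradiction.
Case N = False:
  (N ∨ ¬V) forces V = False.
  (¬E) forces E = False.
  (¬B ∨ E ∨ V) forces B = False.
  (Q ∨ V) forces Q = True.
  Clause (¬Q ∨ V) is falsified — contradiction.
Both cases fail, so the formula is unsatisfiable.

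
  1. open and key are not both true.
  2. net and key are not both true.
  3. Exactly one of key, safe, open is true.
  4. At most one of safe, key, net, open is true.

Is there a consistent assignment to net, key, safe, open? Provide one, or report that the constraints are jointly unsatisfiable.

net=F, key=T, safe=F, open=F

  (1) open=F, key=T — not both ✓
  (2) net=F, key=T — not both ✓
  (3) {key, safe, open}: 1 true — exactly one ✓
  (4) {safe, key, net, open}: 1 true — at most one ✓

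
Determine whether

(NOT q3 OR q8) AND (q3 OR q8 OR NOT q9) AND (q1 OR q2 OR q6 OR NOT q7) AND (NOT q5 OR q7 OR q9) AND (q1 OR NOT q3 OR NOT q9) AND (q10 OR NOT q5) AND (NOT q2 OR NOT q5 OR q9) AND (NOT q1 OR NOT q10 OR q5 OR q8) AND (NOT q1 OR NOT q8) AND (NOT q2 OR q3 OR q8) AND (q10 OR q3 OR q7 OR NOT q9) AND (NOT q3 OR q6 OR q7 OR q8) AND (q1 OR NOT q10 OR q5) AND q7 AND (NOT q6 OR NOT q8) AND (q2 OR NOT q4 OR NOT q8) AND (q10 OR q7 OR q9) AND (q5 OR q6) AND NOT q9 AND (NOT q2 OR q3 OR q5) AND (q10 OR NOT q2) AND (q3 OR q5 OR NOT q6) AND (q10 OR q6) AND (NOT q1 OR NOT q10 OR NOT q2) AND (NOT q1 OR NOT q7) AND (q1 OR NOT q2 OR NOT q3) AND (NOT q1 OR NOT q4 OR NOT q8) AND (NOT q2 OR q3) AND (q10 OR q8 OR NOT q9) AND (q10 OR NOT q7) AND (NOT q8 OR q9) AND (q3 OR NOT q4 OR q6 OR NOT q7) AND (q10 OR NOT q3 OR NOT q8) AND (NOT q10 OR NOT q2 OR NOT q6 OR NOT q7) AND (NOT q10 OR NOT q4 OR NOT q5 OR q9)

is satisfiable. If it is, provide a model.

q1 = False, q2 = False, q3 = False, q4 = False, q5 = True, q6 = True, q7 = True, q8 = False, q9 = False, q10 = True

Unit clause (q7) forces q7 = True.
Unit clause (NOT q9) forces q9 = False.
In (NOT q1 OR NOT q7) only NOT q1 is left, so q1 = False.
In (q10 OR NOT q7) only q10 is left, so q10 = True.
In (NOT q8 OR q9) only NOT q8 is left, so q8 = False.
In (NOT q3 OR q8) only NOT q3 is left, so q3 = False.
In (NOT q2 OR q3 OR q8) only NOT q2 is left, so q2 = False.
In (q1 OR NOT q10 OR q5) only q5 is left, so q5 = True.
In (NOT q10 OR NOT q4 OR NOT q5 OR q9) only NOT q4 is left, so q4 = False.
In (q1 OR q2 OR q6 OR NOT q7) only q6 is left, so q6 = True.
All clauses satisfied.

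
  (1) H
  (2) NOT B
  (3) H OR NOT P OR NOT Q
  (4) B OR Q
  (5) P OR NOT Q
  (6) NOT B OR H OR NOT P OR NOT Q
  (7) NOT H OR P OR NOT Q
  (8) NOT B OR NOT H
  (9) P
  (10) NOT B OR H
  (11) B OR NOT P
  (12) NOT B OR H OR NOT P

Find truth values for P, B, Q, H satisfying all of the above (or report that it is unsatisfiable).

Case P = True:
  (H) forces H = True.
  (NOT B) forces B = False.
  Clause (B OR NOT P) is falsified — contradiction.
Case P = False:
  Clause (P) is falsified — contradiction.
Both cases fail, so the formula is unsatisfiable.

UNSATISFIABLE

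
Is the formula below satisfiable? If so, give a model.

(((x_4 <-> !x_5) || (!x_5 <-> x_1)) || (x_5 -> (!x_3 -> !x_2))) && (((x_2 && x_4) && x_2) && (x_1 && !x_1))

Case x_1 = True: the conjunct !x_1 is False.
Case x_1 = False: the conjunct x_1 is False.
Both cases fail — unsatisfiable.

UNSATISFIABLE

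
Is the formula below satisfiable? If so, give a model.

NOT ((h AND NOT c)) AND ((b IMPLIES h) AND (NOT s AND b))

s = False; h = True; b = True; c = True

  NOT ((h AND NOT c)) = True
    h AND NOT c = False
      NOT c = False
  (b IMPLIES h) AND (NOT s AND b) = True
    b IMPLIES h = True
    NOT s AND b = True
      NOT s = True
Both conjuncts True, so the formula holds.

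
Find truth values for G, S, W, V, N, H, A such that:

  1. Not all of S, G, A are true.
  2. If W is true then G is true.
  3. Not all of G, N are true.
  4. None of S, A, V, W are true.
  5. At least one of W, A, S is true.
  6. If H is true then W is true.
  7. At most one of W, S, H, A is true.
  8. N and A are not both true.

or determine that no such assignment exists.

Case W = True:
  Constraint (4) is violated (W=T) — contradiction.
Case W = False:
  (4) forces S = False.
  (4) forces A = False.
  Constraint (5) is violated (W=F, A=F, S=F) — contradiction.
Both cases fail — unsatisfiable.

No satisfying assignment exists.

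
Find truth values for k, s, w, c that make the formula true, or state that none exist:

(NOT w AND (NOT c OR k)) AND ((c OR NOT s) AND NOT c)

k = False, s = False, w = False, c = False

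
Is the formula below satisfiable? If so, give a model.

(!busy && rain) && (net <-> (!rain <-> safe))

net = True, rain = True, safe = False, busy = False

  !busy && rain = True
    !busy = True
  net <-> (!rain <-> safe) = True
    !rain <-> safe = True
      !rain = False
Both conjuncts True, so the formula holds.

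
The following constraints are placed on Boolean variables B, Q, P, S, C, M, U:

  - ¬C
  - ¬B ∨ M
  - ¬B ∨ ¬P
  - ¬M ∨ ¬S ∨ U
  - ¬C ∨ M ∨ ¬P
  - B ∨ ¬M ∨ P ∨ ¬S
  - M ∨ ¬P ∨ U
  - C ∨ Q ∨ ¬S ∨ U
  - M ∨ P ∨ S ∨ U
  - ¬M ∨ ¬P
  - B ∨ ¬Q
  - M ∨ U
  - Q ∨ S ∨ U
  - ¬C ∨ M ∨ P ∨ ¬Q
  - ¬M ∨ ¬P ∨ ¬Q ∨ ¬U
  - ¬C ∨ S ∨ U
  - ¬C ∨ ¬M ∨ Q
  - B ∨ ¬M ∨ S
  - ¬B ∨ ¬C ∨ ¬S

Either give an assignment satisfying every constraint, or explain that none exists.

B = True, Q = False, P = False, S = True, C = False, M = True, U = True

Unit clause (¬C) forces C = False.
Set B = True.
  then (¬B ∨ M) forces M = True.
  then (¬B ∨ ¬P) forces P = False.
Set Q = False.
Set S = True.
  then (¬M ∨ ¬S ∨ U) forces U = True.
All clauses satisfied.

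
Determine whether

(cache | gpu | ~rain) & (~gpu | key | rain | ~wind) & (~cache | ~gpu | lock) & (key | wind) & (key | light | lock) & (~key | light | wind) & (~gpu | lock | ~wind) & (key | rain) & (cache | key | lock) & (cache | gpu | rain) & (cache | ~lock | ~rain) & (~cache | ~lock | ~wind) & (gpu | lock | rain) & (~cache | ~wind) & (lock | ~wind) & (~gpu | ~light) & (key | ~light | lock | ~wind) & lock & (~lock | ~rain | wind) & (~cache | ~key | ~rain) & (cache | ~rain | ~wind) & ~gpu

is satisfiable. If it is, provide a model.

cache = True, light = True, lock = True, gpu = False, wind = False, rain = False, key = True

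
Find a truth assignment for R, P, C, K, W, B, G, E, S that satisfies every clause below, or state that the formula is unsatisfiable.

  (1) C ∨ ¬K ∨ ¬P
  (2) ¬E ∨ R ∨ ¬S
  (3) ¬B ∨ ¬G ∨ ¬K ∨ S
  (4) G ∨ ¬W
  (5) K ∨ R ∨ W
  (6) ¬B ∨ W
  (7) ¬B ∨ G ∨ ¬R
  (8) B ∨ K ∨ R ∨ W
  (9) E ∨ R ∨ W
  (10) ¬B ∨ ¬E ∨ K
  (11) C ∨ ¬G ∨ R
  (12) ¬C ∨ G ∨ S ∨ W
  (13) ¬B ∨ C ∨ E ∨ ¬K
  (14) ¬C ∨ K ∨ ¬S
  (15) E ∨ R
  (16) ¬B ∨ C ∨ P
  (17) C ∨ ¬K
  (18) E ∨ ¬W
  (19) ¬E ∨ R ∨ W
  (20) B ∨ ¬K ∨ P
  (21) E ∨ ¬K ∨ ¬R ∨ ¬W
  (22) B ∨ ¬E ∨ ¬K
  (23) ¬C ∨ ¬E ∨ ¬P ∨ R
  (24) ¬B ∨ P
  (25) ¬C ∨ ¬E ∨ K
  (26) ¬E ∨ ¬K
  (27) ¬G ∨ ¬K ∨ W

Set R = True.
Set P = False.
  then (¬B ∨ P) forces B = False.
  then (B ∨ ¬K ∨ P) forces K = False.
Set C = False.
Set W = False.
Set G = True.
Set E = True.
Set S = True.
All clauses satisfied.

R: True, P: False, C: False, K: False, W: False, B: False, G: True, E: True, S: True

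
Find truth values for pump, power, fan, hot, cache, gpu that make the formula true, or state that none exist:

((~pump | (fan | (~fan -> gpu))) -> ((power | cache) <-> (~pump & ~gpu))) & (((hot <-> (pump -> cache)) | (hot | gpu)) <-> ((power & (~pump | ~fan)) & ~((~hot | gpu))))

pump = True, power = True, fan = False, hot = True, cache = False, gpu = False

  (~pump | (fan | (~fan -> gpu))) -> ((power | cache) <-> (~pump & ~gpu)) = True
    ~pump | (fan | (~fan -> gpu)) = False
      ~pump = False
      fan | (~fan -> gpu) = False
        ~fan -> gpu = False
          ~fan = True
    (power | cache) <-> (~pump & ~gpu) = False
      power | cache = True
      ~pump & ~gpu = False
        ~pump = False
        ~gpu = True
  ((hot <-> (pump -> cache)) | (hot | gpu)) <-> ((power & (~pump | ~fan)) & ~((~hot | gpu))) = True
    (hot <-> (pump -> cache)) | (hot | gpu) = True
      hot <-> (pump -> cache) = False
        pump -> cache = False
      hot | gpu = True
    (power & (~pump | ~fan)) & ~((~hot | gpu)) = True
      power & (~pump | ~fan) = True
        ~pump | ~fan = True
          ~pump = False
          ~fan = True
      ~((~hot | gpu)) = True
        ~hot | gpu = False
          ~hot = False
Both conjuncts True, so the formula holds.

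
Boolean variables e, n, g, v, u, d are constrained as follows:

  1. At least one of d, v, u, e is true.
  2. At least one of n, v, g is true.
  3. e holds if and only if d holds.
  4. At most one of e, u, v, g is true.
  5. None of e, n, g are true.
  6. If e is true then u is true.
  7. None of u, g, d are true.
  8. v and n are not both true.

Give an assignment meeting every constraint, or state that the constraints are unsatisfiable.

e=F; n=F; g=F; v=T; u=F; d=F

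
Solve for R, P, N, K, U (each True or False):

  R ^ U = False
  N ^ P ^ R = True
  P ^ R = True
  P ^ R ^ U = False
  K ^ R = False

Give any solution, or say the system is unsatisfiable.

R=T; P=F; N=F; K=T; U=T

R ^ U = T ^ T = False ✓
N ^ P ^ R = F ^ F ^ T = True ✓
P ^ R = F ^ T = True ✓
P ^ R ^ U = F ^ T ^ T = False ✓
K ^ R = T ^ T = False ✓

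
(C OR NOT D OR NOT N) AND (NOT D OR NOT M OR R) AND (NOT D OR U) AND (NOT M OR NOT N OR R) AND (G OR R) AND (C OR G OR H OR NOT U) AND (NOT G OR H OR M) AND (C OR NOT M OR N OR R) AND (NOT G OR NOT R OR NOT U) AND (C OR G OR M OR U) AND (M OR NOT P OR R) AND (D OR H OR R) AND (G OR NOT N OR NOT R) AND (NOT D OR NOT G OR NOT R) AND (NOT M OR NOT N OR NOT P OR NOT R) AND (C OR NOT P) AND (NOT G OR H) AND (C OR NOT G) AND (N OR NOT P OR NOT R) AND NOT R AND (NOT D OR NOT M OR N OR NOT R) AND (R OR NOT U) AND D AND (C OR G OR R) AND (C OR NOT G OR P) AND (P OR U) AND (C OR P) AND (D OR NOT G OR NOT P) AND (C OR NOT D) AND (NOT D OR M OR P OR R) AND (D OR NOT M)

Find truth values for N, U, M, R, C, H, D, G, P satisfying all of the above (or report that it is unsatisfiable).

Unsatisfiable

Case U = True:
  (NOT R) forces R = False.
  Clause (R OR NOT U) is falsified — contradiction.
Case U = False:
  (NOT D OR U) forces D = False.
  Clause (D) is falsified — contradiction.
Both cases fail, so the formula is unsatisfiable.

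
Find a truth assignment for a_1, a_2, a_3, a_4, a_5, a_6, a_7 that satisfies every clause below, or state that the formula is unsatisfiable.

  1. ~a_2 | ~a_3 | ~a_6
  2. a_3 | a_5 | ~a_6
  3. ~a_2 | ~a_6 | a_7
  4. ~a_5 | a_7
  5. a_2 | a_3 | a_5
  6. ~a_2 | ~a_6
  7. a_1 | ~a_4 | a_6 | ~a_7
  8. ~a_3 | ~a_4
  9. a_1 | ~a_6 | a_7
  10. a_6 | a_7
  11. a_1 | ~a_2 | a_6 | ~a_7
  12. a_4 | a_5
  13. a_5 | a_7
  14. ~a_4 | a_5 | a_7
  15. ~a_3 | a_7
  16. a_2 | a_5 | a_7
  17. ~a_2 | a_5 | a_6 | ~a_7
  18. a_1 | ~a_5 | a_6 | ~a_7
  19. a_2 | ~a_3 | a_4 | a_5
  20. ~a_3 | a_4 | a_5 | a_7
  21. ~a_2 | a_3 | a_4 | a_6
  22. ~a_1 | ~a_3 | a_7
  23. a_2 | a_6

Set a_1 = False.
Try a_2 = True:
  (~a_2 | ~a_6) forces a_6 = False.
  (a_6 | a_7) forces a_7 = True.
  clause (a_1 | ~a_2 | a_6 | ~a_7) is falsified — backtrack.
So a_2 = False.
  then (a_2 | a_6) forces a_6 = True.
  then (a_1 | ~a_6 | a_7) forces a_7 = True.
Set a_3 = True.
  then (~a_3 | ~a_4) forces a_4 = False.
  then (a_4 | a_5) forces a_5 = True.
All clauses satisfied.

a_1 = False, a_2 = False, a_3 = True, a_4 = False, a_5 = True, a_6 = True, a_7 = True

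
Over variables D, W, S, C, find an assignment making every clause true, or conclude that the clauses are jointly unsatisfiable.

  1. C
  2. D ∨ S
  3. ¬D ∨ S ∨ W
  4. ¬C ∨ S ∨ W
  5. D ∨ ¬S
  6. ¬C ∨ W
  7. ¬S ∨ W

D = True, W = True, S = True, C = True

Unit clause (C) forces C = True.
In (¬C ∨ W) only W is left, so W = True.
Set D = True.
Set S = True.
Check each clause:
  (C): C holds.
  (D ∨ S): D holds.
  (¬D ∨ S ∨ W): S holds.
  (¬C ∨ S ∨ W): S holds.
  (D ∨ ¬S): D holds.
  (¬C ∨ W): W holds.
  (¬S ∨ W): W holds.
All clauses satisfied.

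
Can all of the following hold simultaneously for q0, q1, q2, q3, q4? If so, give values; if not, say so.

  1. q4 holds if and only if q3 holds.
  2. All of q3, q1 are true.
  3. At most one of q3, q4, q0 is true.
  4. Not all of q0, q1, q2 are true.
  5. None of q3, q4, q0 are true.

Case q3 = True:
  Constraint (5) is violated (q3=T) — contradiction.
Case q3 = False:
  Constraint (2) is violated (q3=F) — contradiction.
Both cases fail — unsatisfiable.

UNSATISFIABLE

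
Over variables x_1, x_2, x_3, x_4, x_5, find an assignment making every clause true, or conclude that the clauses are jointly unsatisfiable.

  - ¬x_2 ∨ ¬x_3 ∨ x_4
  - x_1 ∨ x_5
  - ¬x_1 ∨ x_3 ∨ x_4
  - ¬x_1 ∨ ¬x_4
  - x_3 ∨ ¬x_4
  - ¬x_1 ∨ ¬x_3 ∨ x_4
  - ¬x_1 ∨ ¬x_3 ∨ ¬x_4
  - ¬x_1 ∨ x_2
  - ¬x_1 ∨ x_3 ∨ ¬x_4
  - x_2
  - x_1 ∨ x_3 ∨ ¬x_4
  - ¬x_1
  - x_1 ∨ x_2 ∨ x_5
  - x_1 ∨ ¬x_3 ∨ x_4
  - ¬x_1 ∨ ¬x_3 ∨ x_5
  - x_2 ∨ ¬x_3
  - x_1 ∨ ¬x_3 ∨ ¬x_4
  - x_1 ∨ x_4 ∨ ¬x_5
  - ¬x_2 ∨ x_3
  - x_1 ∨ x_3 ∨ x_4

UNSATISFIABLE

Case x_1 = True:
  Clause (¬x_1) is falsified — contradiction.
Case x_1 = False:
  (x_1 ∨ x_5) forces x_5 = True.
  (x_2) forces x_2 = True.
  (x_1 ∨ x_4 ∨ ¬x_5) forces x_4 = True.
  (x_3 ∨ ¬x_4) forces x_3 = True.
  Clause (x_1 ∨ ¬x_3 ∨ ¬x_4) is falsified — contradiction.
Both cases fail, so the formula is unsatisfiable.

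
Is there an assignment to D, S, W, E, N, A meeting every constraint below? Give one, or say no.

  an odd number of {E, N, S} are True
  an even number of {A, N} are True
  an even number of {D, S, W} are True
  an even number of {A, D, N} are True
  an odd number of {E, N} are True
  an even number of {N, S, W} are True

D=F; S=F; W=F; E=T; N=F; A=F

{E, N, S}: 1 true → odd ✓
{A, N}: 0 true → even ✓
{D, S, W}: 0 true → even ✓
{A, D, N}: 0 true → even ✓
{E, N}: 1 true → odd ✓
{N, S, W}: 0 true → even ✓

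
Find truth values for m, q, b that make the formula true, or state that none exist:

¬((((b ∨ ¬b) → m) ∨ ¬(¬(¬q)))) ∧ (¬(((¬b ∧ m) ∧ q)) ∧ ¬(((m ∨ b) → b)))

Unsatisfiable — no assignment works.

Case m = True: the conjunct ¬((((b ∨ ¬b) → m) ∨ ¬(¬(¬q)))) becomes ¬((True ∨ ¬(¬(¬q)))) = False.
Case m = False: the formula simplifies to ¬((¬((b ∨ ¬b)) ∨ ¬(¬(¬q)))) ∧ ¬((b → b)).
  b = True: the conjunct ¬((b → b)) becomes ¬((True → True)) = False.
  b = False: the conjunct ¬((b → b)) becomes ¬((False → False)) = False.
Both cases fail — unsatisfiable.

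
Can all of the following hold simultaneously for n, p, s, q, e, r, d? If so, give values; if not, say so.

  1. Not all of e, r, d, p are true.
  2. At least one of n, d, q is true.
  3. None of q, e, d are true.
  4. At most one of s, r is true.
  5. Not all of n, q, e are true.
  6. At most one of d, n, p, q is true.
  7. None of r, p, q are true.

n: True; p: False; s: True; q: False; e: False; r: False; d: False

  (1) {e, r, d, p}: 0/4 true — not all ✓
  (2) {n, d, q}: 1 true — at least one ✓
  (3) {q, e, d}: 0 true — none ✓
  (4) {s, r}: 1 true — at most one ✓
  (5) {n, q, e}: 1/3 true — not all ✓
  (6) {d, n, p, q}: 1 true — at most one ✓
  (7) {r, p, q}: 0 true — none ✓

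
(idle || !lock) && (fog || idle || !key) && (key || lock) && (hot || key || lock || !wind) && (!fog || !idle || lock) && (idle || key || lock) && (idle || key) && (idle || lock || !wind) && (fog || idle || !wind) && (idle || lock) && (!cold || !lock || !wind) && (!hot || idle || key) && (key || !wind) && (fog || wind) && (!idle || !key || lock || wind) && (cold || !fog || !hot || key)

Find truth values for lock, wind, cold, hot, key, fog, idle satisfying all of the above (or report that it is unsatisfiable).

Set lock = False.
  then (key || lock) forces key = True.
  then (idle || lock) forces idle = True.
  then (!idle || !key || lock || wind) forces wind = True.
  then (!fog || !idle || lock) forces fog = False.
Set cold = True.
Set hot = True.
All clauses satisfied.

lock = False, wind = True, cold = True, hot = True, key = True, fog = False, idle = True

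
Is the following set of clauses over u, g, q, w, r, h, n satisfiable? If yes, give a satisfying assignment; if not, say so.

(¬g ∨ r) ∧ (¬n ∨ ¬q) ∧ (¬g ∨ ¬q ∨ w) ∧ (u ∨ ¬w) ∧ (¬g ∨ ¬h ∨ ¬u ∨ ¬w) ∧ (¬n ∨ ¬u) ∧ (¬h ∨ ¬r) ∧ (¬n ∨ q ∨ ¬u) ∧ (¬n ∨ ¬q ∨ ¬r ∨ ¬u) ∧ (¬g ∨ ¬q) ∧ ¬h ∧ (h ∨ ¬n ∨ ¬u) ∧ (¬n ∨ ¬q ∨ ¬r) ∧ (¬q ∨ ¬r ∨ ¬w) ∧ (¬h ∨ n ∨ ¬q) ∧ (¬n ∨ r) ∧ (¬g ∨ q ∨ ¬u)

u = True, g = False, q = True, w = False, r = True, h = False, n = False

Unit clause (¬h) forces h = False.
Set u = True.
  then (¬n ∨ ¬u) forces n = False.
Try g = True:
  (¬g ∨ r) forces r = True.
  (¬g ∨ ¬q) forces q = False.
  clause (¬g ∨ q ∨ ¬u) is falsified — backtrack.
So g = False.
Set q = True.
Set w = False.
Set r = True.
All clauses satisfied.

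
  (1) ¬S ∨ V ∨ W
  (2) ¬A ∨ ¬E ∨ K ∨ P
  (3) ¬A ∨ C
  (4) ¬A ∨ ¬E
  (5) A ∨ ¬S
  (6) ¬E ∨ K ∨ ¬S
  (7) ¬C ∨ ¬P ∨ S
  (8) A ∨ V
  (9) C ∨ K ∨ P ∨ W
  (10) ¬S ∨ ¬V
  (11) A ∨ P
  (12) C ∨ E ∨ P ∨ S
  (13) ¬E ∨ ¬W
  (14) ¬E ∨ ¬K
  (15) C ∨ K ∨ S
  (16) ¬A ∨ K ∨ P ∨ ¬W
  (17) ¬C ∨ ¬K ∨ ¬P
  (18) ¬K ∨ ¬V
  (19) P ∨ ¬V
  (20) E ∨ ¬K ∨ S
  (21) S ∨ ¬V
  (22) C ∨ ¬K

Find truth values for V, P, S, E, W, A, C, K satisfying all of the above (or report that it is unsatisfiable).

Try V = True:
  (¬S ∨ ¬V) forces S = False.
  clause (S ∨ ¬V) is falsified — backtrack.
So V = False.
  then (A ∨ V) forces A = True.
  then (¬A ∨ C) forces C = True.
  then (¬A ∨ ¬E) forces E = False.
Set P = False.
Set S = False.
  then (E ∨ ¬K ∨ S) forces K = False.
  then (¬A ∨ K ∨ P ∨ ¬W) forces W = False.
All clauses satisfied.

V = False, P = False, S = False, E = False, W = False, A = True, C = True, K = False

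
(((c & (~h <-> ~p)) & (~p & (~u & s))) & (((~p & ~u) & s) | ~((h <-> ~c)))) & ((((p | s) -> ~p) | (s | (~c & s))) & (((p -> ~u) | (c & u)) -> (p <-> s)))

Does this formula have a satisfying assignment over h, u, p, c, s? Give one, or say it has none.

Case p = True: the conjunct ~p is False.
Case p = False: the formula simplifies to (((c & ~h) & (~u & s)) & ((~u & s) | ~((h <-> ~c)))) & ~s.
  s = True: the conjunct ~s is False.
  s = False: the conjunct s is False.
Both cases fail — unsatisfiable.

No satisfying assignment exists.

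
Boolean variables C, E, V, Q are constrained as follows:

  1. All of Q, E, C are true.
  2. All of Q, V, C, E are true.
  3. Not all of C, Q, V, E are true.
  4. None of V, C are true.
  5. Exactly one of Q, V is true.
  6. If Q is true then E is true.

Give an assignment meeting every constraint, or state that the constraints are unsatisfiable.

UNSATISFIABLE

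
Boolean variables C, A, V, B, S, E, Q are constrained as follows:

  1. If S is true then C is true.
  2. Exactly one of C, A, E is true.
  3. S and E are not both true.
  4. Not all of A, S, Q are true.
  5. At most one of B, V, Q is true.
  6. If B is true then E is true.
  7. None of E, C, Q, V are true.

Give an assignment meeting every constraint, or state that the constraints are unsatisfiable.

C: False, A: True, V: False, B: False, S: False, E: False, Q: False

  (1) S=F ⇒ C: vacuous ✓
  (2) {C, A, E}: 1 true — exactly one ✓
  (3) S=F, E=F — not both ✓
  (4) {A, S, Q}: 1/3 true — not all ✓
  (5) {B, V, Q}: 0 true — at most one ✓
  (6) B=F ⇒ E: vacuous ✓
  (7) {E, C, Q, V}: 0 true — none ✓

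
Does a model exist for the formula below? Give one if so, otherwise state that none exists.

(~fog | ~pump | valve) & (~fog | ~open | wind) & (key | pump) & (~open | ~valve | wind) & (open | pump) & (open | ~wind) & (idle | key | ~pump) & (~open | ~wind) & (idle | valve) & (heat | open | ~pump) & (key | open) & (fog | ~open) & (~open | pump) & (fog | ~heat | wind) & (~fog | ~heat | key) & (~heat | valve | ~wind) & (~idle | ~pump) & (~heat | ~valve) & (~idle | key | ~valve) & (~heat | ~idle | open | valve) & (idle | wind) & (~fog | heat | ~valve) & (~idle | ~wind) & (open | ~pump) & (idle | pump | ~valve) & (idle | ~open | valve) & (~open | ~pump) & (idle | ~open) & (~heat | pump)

Case open = True:
  (~open | ~wind) forces wind = False.
  (~fog | ~open | wind) forces fog = False.
  Clause (fog | ~open) is falsified — contradiction.
Case open = False:
  (open | pump) forces pump = True.
  Clause (open | ~pump) is falsified — contradiction.
Both cases fail, so the formula is unsatisfiable.

The formula is unsatisfiable.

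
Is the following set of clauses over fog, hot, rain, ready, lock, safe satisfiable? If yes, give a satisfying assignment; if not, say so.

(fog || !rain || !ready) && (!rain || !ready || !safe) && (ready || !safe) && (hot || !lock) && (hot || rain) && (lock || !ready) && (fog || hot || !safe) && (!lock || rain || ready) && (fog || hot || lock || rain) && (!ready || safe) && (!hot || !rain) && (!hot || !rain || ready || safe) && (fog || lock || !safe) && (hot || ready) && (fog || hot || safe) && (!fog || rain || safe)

fog: True, hot: True, rain: False, ready: True, lock: True, safe: True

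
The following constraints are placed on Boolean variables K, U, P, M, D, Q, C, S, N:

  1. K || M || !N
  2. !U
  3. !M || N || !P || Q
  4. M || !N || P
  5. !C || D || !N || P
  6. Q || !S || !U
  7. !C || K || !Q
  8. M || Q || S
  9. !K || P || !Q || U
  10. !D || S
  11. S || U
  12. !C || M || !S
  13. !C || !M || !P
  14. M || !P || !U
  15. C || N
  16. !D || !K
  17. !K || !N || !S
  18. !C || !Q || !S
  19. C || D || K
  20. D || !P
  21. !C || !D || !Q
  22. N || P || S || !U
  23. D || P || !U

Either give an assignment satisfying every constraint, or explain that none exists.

K = False, U = False, P = False, M = True, D = True, Q = False, C = False, S = True, N = True

Unit clause (!U) forces U = False.
In (S || U) only S is left, so S = True.
Set K = False.
Set P = False.
Try M = False:
  (K || M || !N) forces N = False.
  (!C || M || !S) forces C = False.
  clause (C || N) is falsified — backtrack.
So M = True.
Set D = True.
Set Q = False.
Set C = False.
  then (C || N) forces N = True.
All clauses satisfied.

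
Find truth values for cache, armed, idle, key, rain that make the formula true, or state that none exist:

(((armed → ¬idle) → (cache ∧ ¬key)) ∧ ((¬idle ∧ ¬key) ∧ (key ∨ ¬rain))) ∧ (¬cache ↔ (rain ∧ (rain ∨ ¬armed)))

cache: True, armed: False, idle: False, key: False, rain: False

  ((armed → ¬idle) → (cache ∧ ¬key)) ∧ ((¬idle ∧ ¬key) ∧ (key ∨ ¬rain)) = True
    (armed → ¬idle) → (cache ∧ ¬key) = True
      armed → ¬idle = True
        ¬idle = True
      cache ∧ ¬key = True
        ¬key = True
    (¬idle ∧ ¬key) ∧ (key ∨ ¬rain) = True
      ¬idle ∧ ¬key = True
        ¬idle = True
        ¬key = True
      key ∨ ¬rain = True
        ¬rain = True
  ¬cache ↔ (rain ∧ (rain ∨ ¬armed)) = True
    ¬cache = False
    rain ∧ (rain ∨ ¬armed) = False
      rain ∨ ¬armed = True
        ¬armed = True
Both conjuncts True, so the formula holds.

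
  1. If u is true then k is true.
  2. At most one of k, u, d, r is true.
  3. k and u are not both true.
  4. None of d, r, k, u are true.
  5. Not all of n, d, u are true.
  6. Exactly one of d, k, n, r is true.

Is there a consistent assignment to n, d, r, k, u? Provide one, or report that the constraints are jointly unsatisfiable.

n = True, d = False, r = False, k = False, u = False

  (1) u=F ⇒ k: vacuous ✓
  (2) {k, u, d, r}: 0 true — at most one ✓
  (3) k=F, u=F — not both ✓
  (4) {d, r, k, u}: 0 true — none ✓
  (5) {n, d, u}: 1/3 true — not all ✓
  (6) {d, k, n, r}: 1 true — exactly one ✓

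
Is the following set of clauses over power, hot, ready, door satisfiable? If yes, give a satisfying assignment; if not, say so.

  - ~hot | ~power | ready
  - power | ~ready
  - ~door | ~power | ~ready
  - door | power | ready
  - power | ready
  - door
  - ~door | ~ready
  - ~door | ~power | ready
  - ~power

UNSATISFIABLE

Case power = True:
  Clause (~power) is falsified — contradiction.
Case power = False:
  (power | ~ready) forces ready = False.
  Clause (power | ready) is falsified — contradiction.
Both cases fail, so the formula is unsatisfiable.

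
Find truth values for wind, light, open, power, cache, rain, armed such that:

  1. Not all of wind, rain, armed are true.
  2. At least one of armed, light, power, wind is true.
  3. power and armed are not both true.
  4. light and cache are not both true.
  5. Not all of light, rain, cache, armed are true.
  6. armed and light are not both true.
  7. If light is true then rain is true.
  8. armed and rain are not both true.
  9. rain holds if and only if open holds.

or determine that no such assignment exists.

wind = False; light = True; open = True; power = True; cache = False; rain = True; armed = False

  (1) {wind, rain, armed}: 1/3 true — not all ✓
  (2) {armed, light, power, wind}: 2 true — at least one ✓
  (3) power=T, armed=F — not both ✓
  (4) light=T, cache=F — not both ✓
  (5) {light, rain, cache, armed}: 2/4 true — not all ✓
  (6) armed=F, light=T — not both ✓
  (7) light=T ⇒ rain: T ✓
  (8) armed=F, rain=T — not both ✓
  (9) rain=T, open=T — same ✓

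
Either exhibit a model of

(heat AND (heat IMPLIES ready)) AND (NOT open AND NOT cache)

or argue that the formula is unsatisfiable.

cache=F, open=F, heat=T, ready=T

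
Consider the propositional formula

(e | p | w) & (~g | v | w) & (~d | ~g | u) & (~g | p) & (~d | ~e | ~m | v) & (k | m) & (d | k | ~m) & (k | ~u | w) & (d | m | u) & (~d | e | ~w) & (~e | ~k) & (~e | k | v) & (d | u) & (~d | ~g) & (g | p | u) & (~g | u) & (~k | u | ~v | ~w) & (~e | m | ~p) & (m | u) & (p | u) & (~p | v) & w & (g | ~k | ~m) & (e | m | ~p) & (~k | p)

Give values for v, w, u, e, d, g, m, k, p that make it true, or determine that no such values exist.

v=T, w=T, u=T, e=T, d=T, g=F, m=T, k=F, p=F

Unit clause (w) forces w = True.
Set v = True.
Set u = True.
Set e = True.
  then (~e | ~k) forces k = False.
  then (k | m) forces m = True.
  then (d | k | ~m) forces d = True.
  then (~d | ~g) forces g = False.
Set p = False.
All clauses satisfied.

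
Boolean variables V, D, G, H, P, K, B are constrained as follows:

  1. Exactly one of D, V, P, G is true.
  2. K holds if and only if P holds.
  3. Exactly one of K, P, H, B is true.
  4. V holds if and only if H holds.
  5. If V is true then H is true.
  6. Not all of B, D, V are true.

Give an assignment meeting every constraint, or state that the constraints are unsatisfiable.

V = False, D = True, G = False, H = False, P = False, K = False, B = True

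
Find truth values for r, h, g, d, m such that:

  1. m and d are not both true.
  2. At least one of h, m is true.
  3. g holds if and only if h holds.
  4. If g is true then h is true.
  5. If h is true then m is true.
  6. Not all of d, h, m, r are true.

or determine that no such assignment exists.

r=T, h=F, g=F, d=F, m=T

  (1) m=T, d=F — not both ✓
  (2) {h, m}: 1 true — at least one ✓
  (3) g=F, h=F — same ✓
  (4) g=F ⇒ h: vacuous ✓
  (5) h=F ⇒ m: vacuous ✓
  (6) {d, h, m, r}: 2/4 true — not all ✓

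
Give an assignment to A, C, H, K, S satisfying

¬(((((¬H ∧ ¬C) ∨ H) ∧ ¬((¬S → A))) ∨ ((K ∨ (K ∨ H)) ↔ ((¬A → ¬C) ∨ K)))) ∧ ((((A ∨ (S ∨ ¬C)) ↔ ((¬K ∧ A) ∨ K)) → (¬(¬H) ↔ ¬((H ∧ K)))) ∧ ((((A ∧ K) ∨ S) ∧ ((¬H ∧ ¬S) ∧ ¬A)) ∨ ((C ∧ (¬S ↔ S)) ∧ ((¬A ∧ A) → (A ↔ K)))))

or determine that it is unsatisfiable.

The conjunct (((A ∧ K) ∨ S) ∧ ((¬H ∧ ¬S) ∧ ¬A)) ∨ ((C ∧ (¬S ↔ S)) ∧ ((¬A ∧ A) → (A ↔ K))) is unsatisfiable on its own:
  S = True: this becomes (True ∧ False) ∨ (False ∧ ((¬A ∧ A) → (A ↔ K))) = False.
  S = False: simplifies to (A ∧ K) ∧ (¬H ∧ ¬A).
    A = True: the conjunct ¬A is False.
    A = False: the conjunct A is False.
So the whole conjunction is unsatisfiable.

Unsatisfiable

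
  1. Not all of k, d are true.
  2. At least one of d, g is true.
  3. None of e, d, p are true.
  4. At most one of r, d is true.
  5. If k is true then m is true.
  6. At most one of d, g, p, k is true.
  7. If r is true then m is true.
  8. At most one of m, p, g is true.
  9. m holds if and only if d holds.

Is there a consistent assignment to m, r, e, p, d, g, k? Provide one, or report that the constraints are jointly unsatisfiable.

m: False, r: False, e: False, p: False, d: False, g: True, k: False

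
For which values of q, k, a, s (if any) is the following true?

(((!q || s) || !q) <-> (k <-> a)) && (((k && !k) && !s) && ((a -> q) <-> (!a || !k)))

The formula is unsatisfiable.

Case k = True: the conjunct !k is False.
Case k = False: the conjunct k is False.
Both cases fail — unsatisfiable.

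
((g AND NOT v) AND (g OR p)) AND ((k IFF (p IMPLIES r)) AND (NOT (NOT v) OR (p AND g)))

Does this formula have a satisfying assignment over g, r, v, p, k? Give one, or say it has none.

g: True; r: True; v: False; p: True; k: True

  (g AND NOT v) AND (g OR p) = True
    g AND NOT v = True
      NOT v = True
    g OR p = True
  (k IFF (p IMPLIES r)) AND (NOT (NOT v) OR (p AND g)) = True
    k IFF (p IMPLIES r) = True
      p IMPLIES r = True
    NOT (NOT v) OR (p AND g) = True
      NOT (NOT v) = False
        NOT v = True
      p AND g = True
Both conjuncts True, so the formula holds.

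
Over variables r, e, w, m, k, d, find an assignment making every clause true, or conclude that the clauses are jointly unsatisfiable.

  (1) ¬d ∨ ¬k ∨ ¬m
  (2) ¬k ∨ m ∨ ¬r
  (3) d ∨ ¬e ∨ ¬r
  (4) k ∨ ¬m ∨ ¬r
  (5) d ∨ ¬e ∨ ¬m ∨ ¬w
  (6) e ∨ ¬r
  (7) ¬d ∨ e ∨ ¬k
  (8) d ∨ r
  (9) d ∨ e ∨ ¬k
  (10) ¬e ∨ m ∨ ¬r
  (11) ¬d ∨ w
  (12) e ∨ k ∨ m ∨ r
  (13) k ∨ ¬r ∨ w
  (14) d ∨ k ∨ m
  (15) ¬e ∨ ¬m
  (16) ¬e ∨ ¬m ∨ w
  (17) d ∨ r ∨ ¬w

r=F, e=T, w=T, m=F, k=F, d=T

Try r = True:
  (e ∨ ¬r) forces e = True.
  (d ∨ ¬e ∨ ¬r) forces d = True.
  (¬e ∨ m ∨ ¬r) forces m = True.
  clause (¬e ∨ ¬m) is falsified — backtrack.
So r = False.
  then (d ∨ r) forces d = True.
  then (¬d ∨ w) forces w = True.
Set e = True.
  then (¬e ∨ ¬m) forces m = False.
Set k = False.
All clauses satisfied.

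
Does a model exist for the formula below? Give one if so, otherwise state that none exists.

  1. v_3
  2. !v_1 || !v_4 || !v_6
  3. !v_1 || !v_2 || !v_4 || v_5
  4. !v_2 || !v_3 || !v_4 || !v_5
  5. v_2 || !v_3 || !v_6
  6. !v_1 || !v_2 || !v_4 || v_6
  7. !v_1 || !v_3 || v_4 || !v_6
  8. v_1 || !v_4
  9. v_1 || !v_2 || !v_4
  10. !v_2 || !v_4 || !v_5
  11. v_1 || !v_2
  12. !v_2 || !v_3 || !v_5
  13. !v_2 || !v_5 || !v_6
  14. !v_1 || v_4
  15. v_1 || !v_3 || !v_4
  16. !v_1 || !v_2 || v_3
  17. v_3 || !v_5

v_1 = True, v_2 = False, v_3 = True, v_4 = True, v_5 = False, v_6 = False

Unit clause (v_3) forces v_3 = True.
Set v_1 = True.
  then (!v_1 || v_4) forces v_4 = True.
  then (!v_1 || !v_4 || !v_6) forces v_6 = False.
  then (!v_1 || !v_2 || !v_4 || v_6) forces v_2 = False.
Set v_5 = False.
All clauses satisfied.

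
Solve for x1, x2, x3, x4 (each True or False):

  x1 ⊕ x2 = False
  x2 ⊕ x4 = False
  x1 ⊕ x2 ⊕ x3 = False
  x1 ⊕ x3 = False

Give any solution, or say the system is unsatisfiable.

x1 = False, x2 = False, x3 = False, x4 = False

x1 ⊕ x2 = F ⊕ F = False ✓
x2 ⊕ x4 = F ⊕ F = False ✓
x1 ⊕ x2 ⊕ x3 = F ⊕ F ⊕ F = False ✓
x1 ⊕ x3 = F ⊕ F = False ✓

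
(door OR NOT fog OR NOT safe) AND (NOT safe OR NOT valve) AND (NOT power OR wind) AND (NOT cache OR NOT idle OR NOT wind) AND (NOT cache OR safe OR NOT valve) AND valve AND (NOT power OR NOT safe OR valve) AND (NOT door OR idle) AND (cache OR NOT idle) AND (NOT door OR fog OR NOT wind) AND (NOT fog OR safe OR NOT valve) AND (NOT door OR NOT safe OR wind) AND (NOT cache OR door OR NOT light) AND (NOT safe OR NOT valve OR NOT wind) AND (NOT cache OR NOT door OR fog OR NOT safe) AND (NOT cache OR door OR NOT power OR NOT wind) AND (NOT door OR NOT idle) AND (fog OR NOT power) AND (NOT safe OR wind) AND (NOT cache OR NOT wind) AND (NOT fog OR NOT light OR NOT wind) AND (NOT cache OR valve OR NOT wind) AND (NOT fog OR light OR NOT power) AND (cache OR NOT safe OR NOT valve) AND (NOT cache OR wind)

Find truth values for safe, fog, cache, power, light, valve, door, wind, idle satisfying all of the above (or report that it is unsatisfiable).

safe=F; fog=F; cache=F; power=F; light=T; valve=T; door=F; wind=F; idle=F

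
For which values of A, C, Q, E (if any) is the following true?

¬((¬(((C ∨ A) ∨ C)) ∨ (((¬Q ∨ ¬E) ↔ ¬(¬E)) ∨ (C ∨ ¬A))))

A=T, C=F, Q=F, E=F

  ¬((¬(((C ∨ A) ∨ C)) ∨ (((¬Q ∨ ¬E) ↔ ¬(¬E)) ∨ (C ∨ ¬A)))) = True
    ¬(((C ∨ A) ∨ C)) ∨ (((¬Q ∨ ¬E) ↔ ¬(¬E)) ∨ (C ∨ ¬A)) = False
      ¬(((C ∨ A) ∨ C)) = False
        (C ∨ A) ∨ C = True
          C ∨ A = True
      ((¬Q ∨ ¬E) ↔ ¬(¬E)) ∨ (C ∨ ¬A) = False
        (¬Q ∨ ¬E) ↔ ¬(¬E) = False
          ¬Q ∨ ¬E = True
            ¬Q = True
            ¬E = True
          ¬(¬E) = False
            ¬E = True
        C ∨ ¬A = False
          ¬A = False
The formula evaluates to True.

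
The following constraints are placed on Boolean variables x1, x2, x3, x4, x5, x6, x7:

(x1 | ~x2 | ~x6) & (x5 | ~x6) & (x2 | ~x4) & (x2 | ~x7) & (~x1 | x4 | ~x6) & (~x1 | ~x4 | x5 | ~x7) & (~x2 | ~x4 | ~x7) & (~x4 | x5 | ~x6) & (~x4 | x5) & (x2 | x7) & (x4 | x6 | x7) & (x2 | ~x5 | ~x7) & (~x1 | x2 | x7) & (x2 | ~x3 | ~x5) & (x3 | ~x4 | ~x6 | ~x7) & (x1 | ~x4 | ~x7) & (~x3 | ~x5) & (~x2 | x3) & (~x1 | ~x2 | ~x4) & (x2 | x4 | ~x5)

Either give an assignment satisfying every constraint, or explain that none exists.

Set x1 = True.
Try x2 = False:
  (x2 | ~x4) forces x4 = False.
  (x2 | ~x7) forces x7 = False.
  clause (x2 | x7) is falsified — backtrack.
So x2 = True.
  then (~x2 | x3) forces x3 = True.
  then (~x1 | ~x2 | ~x4) forces x4 = False.
  then (~x1 | x4 | ~x6) forces x6 = False.
  then (x4 | x6 | x7) forces x7 = True.
  then (~x3 | ~x5) forces x5 = False.
All clauses satisfied.

x1 = True; x2 = True; x3 = True; x4 = False; x5 = False; x6 = False; x7 = True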